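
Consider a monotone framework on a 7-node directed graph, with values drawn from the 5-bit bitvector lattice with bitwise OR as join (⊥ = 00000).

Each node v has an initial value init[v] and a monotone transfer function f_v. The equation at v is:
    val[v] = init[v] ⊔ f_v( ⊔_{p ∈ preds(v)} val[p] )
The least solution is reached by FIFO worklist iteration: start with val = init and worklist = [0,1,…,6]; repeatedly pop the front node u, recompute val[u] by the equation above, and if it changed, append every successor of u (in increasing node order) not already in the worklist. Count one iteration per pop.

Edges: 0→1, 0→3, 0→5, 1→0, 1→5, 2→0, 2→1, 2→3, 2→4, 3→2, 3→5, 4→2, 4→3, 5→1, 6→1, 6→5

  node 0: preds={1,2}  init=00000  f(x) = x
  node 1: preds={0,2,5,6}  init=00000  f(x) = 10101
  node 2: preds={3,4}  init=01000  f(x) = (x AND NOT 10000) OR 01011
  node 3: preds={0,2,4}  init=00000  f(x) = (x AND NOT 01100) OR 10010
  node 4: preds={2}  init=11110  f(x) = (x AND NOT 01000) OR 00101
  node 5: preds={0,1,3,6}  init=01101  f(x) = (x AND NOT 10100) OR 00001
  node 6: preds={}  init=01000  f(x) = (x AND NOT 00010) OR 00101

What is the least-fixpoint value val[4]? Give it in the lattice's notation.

Iteration log — 12 steps:
  step 1. node 0  ⊔preds=01000  new=01000  old=00000  +wl: 
  step 2. node 1  ⊔preds=01101  new=10101  old=00000  +wl: 0
  step 3. node 2  ⊔preds=11110  new=01111  old=01000  +wl: 1
  step 4. node 3  ⊔preds=11111  new=10011  old=00000  +wl: 2
  step 5. node 4  ⊔preds=01111  new=11111  old=11110  +wl: 3
  step 6. node 5  ⊔preds=11111  new=01111  old=01101  +wl: 
  step 7. node 6  ⊔preds=00000  new=01101  old=01000  +wl: 5
  step 8. node 0  ⊔preds=11111  new=11111  old=01000  +wl: 
  step 9. node 1  ⊔preds=11111  new=10101  stable
  step 10. node 2  ⊔preds=11111  new=01111  stable
  step 11. node 3  ⊔preds=11111  new=10011  stable
  step 12. node 5  ⊔preds=11111  new=01111  stable

Least fixpoint reached:
  node 0: 11111
  node 1: 10101
  node 2: 01111
  node 3: 10011
  node 4: 11111
  node 5: 01111
  node 6: 01101

11111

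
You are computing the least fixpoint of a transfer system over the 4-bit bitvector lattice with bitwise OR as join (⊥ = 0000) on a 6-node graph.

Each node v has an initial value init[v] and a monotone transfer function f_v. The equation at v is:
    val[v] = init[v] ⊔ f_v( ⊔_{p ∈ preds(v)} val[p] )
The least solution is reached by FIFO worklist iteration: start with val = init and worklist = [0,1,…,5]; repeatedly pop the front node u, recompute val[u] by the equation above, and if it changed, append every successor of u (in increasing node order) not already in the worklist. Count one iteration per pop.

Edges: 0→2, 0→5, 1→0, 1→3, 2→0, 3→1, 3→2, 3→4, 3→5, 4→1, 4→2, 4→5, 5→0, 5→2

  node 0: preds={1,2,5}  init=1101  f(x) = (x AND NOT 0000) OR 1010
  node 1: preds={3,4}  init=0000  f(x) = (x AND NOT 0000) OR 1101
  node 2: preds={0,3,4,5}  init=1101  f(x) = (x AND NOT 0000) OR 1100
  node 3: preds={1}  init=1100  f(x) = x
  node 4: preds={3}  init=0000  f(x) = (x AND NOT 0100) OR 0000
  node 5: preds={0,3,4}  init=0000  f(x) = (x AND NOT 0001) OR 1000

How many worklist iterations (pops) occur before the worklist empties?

9

Trace (9 dequeues):
  [1] u=0 | in 1101 | out 1111 | prev 1101 | push {}
  [2] u=1 | in 1100 | out 1101 | prev 0000 | push {0}
  [3] u=2 | in 1111 | out 1111 | prev 1101 | push {}
  [4] u=3 | in 1101 | out 1101 | prev 1100 | push {1,2}
  [5] u=4 | in 1101 | out 1001 | prev 0000 | push {}
  [6] u=5 | in 1111 | out 1110 | prev 0000 | push {}
  [7] u=0 | in 1111 | out 1111 | ==
  [8] u=1 | in 1101 | out 1101 | ==
  [9] u=2 | in 1111 | out 1111 | ==

Converged values:
  [0] 1111
  [1] 1101
  [2] 1111
  [3] 1101
  [4] 1001
  [5] 1110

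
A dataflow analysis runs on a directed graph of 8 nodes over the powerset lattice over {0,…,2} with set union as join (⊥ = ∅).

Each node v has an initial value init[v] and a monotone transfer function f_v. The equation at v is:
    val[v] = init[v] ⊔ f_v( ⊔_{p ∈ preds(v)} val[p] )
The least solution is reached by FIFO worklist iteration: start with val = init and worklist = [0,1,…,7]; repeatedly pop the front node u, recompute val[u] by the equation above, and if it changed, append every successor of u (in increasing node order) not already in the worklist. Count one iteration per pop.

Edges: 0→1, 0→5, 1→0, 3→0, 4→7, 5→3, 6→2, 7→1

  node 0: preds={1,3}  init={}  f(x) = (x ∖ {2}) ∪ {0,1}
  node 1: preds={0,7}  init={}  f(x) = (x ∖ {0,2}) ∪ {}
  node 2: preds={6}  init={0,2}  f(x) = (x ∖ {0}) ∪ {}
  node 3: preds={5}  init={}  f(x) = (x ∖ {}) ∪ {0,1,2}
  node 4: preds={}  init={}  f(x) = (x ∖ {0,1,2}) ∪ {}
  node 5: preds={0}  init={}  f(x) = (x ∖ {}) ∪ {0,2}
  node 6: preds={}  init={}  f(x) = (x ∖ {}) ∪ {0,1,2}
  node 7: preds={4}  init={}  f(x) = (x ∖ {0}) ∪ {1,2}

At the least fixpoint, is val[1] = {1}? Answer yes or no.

yes

Worklist (12 pops):
  #1 pop 0: in={} → {0,1} (was {}); enqueue []
  #2 pop 1: in={0,1} → {1} (was {}); enqueue [0]
  #3 pop 2: in={} → {0,2} (no change)
  #4 pop 3: in={} → {0,1,2} (was {}); enqueue []
  #5 pop 4: in={} → {} (no change)
  #6 pop 5: in={0,1} → {0,1,2} (was {}); enqueue [3]
  #7 pop 6: in={} → {0,1,2} (was {}); enqueue [2]
  #8 pop 7: in={} → {1,2} (was {}); enqueue [1]
  #9 pop 0: in={0,1,2} → {0,1} (no change)
  #10 pop 3: in={0,1,2} → {0,1,2} (no change)
  #11 pop 2: in={0,1,2} → {0,1,2} (was {0,2}); enqueue []
  #12 pop 1: in={0,1,2} → {1} (no change)

Fixpoint:
  val[0] = {0,1}
  val[1] = {1}
  val[2] = {0,1,2}
  val[3] = {0,1,2}
  val[4] = {}
  val[5] = {0,1,2}
  val[6] = {0,1,2}
  val[7] = {1,2}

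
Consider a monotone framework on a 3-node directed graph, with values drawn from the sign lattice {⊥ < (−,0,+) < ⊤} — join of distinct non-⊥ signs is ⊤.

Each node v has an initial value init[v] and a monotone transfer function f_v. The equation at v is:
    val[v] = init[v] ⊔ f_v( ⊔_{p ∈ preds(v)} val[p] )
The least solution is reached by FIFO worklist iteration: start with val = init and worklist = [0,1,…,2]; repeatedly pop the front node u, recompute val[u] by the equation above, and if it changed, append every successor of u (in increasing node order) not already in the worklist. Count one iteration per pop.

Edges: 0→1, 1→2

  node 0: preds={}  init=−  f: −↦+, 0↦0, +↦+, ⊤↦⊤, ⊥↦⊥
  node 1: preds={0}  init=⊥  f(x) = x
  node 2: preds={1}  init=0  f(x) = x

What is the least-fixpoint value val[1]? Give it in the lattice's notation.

Iteration log — 3 steps:
  step 1. node 0  ⊔preds=⊥  new=−  stable
  step 2. node 1  ⊔preds=−  new=−  old=⊥  +wl: 
  step 3. node 2  ⊔preds=−  new=⊤  old=0  +wl: 

Least fixpoint reached:
  node 0: −
  node 1: −
  node 2: ⊤

−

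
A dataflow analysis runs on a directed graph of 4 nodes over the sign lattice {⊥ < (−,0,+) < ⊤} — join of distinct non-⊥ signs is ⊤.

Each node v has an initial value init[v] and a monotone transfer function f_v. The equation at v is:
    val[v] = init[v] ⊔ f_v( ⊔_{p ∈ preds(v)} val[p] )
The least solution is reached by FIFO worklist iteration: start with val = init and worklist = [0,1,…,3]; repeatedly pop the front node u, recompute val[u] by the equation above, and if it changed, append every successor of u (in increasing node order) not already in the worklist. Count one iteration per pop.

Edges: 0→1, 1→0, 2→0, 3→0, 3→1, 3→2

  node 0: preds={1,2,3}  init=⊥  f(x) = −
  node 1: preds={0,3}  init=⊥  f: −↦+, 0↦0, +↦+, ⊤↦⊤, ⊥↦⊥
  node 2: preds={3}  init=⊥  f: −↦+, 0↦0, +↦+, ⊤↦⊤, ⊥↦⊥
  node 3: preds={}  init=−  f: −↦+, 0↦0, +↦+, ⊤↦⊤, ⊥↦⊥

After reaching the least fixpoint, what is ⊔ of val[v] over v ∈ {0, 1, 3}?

Worklist (5 pops):
  #1 pop 0: in=− → − (was ⊥); enqueue []
  #2 pop 1: in=− → + (was ⊥); enqueue [0]
  #3 pop 2: in=− → + (was ⊥); enqueue []
  #4 pop 3: in=⊥ → − (no change)
  #5 pop 0: in=⊤ → − (no change)

Fixpoint:
  val[0] = −
  val[1] = +
  val[2] = +
  val[3] = −

⊤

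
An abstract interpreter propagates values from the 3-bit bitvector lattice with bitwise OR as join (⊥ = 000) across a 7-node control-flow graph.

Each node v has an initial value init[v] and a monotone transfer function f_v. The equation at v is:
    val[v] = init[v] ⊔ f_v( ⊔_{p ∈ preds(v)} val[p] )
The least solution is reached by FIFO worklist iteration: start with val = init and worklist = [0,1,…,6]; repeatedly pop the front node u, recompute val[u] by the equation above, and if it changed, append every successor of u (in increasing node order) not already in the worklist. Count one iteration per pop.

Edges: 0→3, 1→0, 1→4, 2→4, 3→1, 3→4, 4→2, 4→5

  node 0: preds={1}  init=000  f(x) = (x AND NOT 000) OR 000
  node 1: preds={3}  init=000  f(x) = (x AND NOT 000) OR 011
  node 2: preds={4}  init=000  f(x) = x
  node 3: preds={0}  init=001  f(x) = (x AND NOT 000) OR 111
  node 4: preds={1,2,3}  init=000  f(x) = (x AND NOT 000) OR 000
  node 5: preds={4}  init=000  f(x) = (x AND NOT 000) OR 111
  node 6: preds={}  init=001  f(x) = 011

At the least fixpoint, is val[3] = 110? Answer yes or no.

Trace (14 dequeues):
  [1] u=0 | in 000 | out 000 | ==
  [2] u=1 | in 001 | out 011 | prev 000 | push {0}
  [3] u=2 | in 000 | out 000 | ==
  [4] u=3 | in 000 | out 111 | prev 001 | push {1}
  [5] u=4 | in 111 | out 111 | prev 000 | push {2}
  [6] u=5 | in 111 | out 111 | prev 000 | push {}
  [7] u=6 | in 000 | out 011 | prev 001 | push {}
  [8] u=0 | in 011 | out 011 | prev 000 | push {3}
  [9] u=1 | in 111 | out 111 | prev 011 | push {0,4}
  [10] u=2 | in 111 | out 111 | prev 000 | push {}
  [11] u=3 | in 011 | out 111 | ==
  [12] u=0 | in 111 | out 111 | prev 011 | push {3}
  [13] u=4 | in 111 | out 111 | ==
  [14] u=3 | in 111 | out 111 | ==

Converged values:
  [0] 111
  [1] 111
  [2] 111
  [3] 111
  [4] 111
  [5] 111
  [6] 011

no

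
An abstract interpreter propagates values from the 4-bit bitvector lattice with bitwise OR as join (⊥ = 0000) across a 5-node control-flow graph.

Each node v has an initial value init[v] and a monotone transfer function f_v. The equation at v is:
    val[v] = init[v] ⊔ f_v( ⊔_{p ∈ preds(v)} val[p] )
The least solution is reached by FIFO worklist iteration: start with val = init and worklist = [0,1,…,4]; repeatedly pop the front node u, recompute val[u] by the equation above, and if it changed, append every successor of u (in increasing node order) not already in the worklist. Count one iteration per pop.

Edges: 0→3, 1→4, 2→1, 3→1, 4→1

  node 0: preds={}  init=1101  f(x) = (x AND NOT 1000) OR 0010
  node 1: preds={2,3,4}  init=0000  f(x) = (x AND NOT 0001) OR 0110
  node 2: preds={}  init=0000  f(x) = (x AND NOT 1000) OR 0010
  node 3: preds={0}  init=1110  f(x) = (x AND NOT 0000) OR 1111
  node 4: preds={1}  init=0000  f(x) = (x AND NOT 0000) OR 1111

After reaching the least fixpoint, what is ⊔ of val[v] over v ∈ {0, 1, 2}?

Trace (6 dequeues):
  [1] u=0 | in 0000 | out 1111 | prev 1101 | push {}
  [2] u=1 | in 1110 | out 1110 | prev 0000 | push {}
  [3] u=2 | in 0000 | out 0010 | prev 0000 | push {1}
  [4] u=3 | in 1111 | out 1111 | prev 1110 | push {}
  [5] u=4 | in 1110 | out 1111 | prev 0000 | push {}
  [6] u=1 | in 1111 | out 1110 | ==

Converged values:
  [0] 1111
  [1] 1110
  [2] 0010
  [3] 1111
  [4] 1111

1111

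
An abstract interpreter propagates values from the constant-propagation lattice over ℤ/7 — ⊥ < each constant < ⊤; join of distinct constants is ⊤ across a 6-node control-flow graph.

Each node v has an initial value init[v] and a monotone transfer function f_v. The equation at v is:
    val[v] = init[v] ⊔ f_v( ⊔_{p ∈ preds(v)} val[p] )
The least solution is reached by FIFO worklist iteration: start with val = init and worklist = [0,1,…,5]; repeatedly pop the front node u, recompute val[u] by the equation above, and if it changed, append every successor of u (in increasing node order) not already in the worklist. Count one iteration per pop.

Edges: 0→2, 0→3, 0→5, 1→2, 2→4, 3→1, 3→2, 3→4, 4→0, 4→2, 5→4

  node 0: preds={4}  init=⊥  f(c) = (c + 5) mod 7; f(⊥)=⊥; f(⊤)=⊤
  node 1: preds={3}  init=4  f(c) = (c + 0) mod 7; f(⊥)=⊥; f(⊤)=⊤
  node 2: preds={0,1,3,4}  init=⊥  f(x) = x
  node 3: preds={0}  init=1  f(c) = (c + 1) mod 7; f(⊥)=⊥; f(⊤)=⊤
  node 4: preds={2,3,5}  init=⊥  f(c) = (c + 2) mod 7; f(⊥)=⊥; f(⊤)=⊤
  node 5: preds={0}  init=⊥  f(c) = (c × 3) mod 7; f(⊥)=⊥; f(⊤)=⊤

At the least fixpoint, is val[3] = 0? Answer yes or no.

no

Trace (13 dequeues):
  [1] u=0 | in ⊥ | out ⊥ | ==
  [2] u=1 | in 1 | out ⊤ | prev 4 | push {}
  [3] u=2 | in ⊤ | out ⊤ | prev ⊥ | push {}
  [4] u=3 | in ⊥ | out 1 | ==
  [5] u=4 | in ⊤ | out ⊤ | prev ⊥ | push {0,2}
  [6] u=5 | in ⊥ | out ⊥ | ==
  [7] u=0 | in ⊤ | out ⊤ | prev ⊥ | push {3,5}
  [8] u=2 | in ⊤ | out ⊤ | ==
  [9] u=3 | in ⊤ | out ⊤ | prev 1 | push {1,2,4}
  [10] u=5 | in ⊤ | out ⊤ | prev ⊥ | push {}
  [11] u=1 | in ⊤ | out ⊤ | ==
  [12] u=2 | in ⊤ | out ⊤ | ==
  [13] u=4 | in ⊤ | out ⊤ | ==

Converged values:
  [0] ⊤
  [1] ⊤
  [2] ⊤
  [3] ⊤
  [4] ⊤
  [5] ⊤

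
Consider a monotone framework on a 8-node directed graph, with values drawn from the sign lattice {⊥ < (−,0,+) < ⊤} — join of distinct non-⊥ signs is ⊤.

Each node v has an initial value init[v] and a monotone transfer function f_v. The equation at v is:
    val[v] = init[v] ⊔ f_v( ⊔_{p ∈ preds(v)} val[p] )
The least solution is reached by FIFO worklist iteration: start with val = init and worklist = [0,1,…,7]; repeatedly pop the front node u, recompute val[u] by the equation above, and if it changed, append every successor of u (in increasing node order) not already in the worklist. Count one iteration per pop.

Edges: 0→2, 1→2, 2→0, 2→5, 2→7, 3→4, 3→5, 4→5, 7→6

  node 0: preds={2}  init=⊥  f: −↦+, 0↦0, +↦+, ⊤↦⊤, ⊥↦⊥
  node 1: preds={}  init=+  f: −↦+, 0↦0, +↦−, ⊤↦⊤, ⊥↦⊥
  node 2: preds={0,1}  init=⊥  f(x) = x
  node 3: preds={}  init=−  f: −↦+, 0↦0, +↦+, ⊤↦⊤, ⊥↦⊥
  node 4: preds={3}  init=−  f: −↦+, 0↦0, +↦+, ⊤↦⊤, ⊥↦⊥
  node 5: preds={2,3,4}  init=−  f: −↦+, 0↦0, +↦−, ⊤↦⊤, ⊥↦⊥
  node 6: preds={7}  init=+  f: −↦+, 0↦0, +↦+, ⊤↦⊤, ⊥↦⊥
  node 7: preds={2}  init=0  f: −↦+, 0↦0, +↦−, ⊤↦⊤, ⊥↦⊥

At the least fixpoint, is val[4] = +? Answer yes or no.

no

Worklist (11 pops):
  #1 pop 0: in=⊥ → ⊥ (no change)
  #2 pop 1: in=⊥ → + (no change)
  #3 pop 2: in=+ → + (was ⊥); enqueue [0]
  #4 pop 3: in=⊥ → − (no change)
  #5 pop 4: in=− → ⊤ (was −); enqueue []
  #6 pop 5: in=⊤ → ⊤ (was −); enqueue []
  #7 pop 6: in=0 → ⊤ (was +); enqueue []
  #8 pop 7: in=+ → ⊤ (was 0); enqueue [6]
  #9 pop 0: in=+ → + (was ⊥); enqueue [2]
  #10 pop 6: in=⊤ → ⊤ (no change)
  #11 pop 2: in=+ → + (no change)

Fixpoint:
  val[0] = +
  val[1] = +
  val[2] = +
  val[3] = −
  val[4] = ⊤
  val[5] = ⊤
  val[6] = ⊤
  val[7] = ⊤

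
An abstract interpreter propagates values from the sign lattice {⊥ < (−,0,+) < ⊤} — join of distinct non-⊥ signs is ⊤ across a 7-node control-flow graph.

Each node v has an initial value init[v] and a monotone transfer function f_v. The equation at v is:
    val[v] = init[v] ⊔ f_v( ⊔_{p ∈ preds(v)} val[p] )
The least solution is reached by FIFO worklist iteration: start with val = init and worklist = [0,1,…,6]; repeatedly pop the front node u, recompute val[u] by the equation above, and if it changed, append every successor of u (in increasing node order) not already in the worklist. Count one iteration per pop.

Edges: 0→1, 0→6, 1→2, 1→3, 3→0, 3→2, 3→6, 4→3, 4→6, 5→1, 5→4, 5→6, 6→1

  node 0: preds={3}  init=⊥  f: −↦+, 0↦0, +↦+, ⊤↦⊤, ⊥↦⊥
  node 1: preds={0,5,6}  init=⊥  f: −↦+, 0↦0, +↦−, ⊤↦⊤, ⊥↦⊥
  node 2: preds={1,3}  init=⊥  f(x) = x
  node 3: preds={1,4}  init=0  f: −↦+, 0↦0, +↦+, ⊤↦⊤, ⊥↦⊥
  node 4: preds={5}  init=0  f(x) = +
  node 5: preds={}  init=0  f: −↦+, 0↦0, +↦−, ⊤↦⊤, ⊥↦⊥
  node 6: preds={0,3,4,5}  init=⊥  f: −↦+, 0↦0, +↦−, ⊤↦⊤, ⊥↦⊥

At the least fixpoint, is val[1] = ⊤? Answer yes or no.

yes

Trace (14 dequeues):
  [1] u=0 | in 0 | out 0 | prev ⊥ | push {}
  [2] u=1 | in 0 | out 0 | prev ⊥ | push {}
  [3] u=2 | in 0 | out 0 | prev ⊥ | push {}
  [4] u=3 | in 0 | out 0 | ==
  [5] u=4 | in 0 | out ⊤ | prev 0 | push {3}
  [6] u=5 | in ⊥ | out 0 | ==
  [7] u=6 | in ⊤ | out ⊤ | prev ⊥ | push {1}
  [8] u=3 | in ⊤ | out ⊤ | prev 0 | push {0,2,6}
  [9] u=1 | in ⊤ | out ⊤ | prev 0 | push {3}
  [10] u=0 | in ⊤ | out ⊤ | prev 0 | push {1}
  [11] u=2 | in ⊤ | out ⊤ | prev 0 | push {}
  [12] u=6 | in ⊤ | out ⊤ | ==
  [13] u=3 | in ⊤ | out ⊤ | ==
  [14] u=1 | in ⊤ | out ⊤ | ==

Converged values:
  [0] ⊤
  [1] ⊤
  [2] ⊤
  [3] ⊤
  [4] ⊤
  [5] 0
  [6] ⊤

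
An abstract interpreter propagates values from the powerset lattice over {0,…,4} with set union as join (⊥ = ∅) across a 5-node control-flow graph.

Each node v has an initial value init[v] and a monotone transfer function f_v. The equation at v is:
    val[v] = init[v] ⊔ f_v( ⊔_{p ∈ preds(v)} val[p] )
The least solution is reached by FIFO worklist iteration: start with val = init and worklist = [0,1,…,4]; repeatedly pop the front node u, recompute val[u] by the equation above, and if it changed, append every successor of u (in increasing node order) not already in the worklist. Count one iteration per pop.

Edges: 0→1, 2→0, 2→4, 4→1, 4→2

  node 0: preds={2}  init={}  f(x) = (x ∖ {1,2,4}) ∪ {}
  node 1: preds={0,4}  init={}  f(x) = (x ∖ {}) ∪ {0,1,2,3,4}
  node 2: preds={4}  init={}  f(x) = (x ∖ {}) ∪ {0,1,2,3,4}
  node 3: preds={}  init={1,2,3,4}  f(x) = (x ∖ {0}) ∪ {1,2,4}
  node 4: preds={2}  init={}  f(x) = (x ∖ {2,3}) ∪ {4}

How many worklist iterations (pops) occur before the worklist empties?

8

Trace (8 dequeues):
  [1] u=0 | in {} | out {} | ==
  [2] u=1 | in {} | out {0,1,2,3,4} | prev {} | push {}
  [3] u=2 | in {} | out {0,1,2,3,4} | prev {} | push {0}
  [4] u=3 | in {} | out {1,2,3,4} | ==
  [5] u=4 | in {0,1,2,3,4} | out {0,1,4} | prev {} | push {1,2}
  [6] u=0 | in {0,1,2,3,4} | out {0,3} | prev {} | push {}
  [7] u=1 | in {0,1,3,4} | out {0,1,2,3,4} | ==
  [8] u=2 | in {0,1,4} | out {0,1,2,3,4} | ==

Converged values:
  [0] {0,3}
  [1] {0,1,2,3,4}
  [2] {0,1,2,3,4}
  [3] {1,2,3,4}
  [4] {0,1,4}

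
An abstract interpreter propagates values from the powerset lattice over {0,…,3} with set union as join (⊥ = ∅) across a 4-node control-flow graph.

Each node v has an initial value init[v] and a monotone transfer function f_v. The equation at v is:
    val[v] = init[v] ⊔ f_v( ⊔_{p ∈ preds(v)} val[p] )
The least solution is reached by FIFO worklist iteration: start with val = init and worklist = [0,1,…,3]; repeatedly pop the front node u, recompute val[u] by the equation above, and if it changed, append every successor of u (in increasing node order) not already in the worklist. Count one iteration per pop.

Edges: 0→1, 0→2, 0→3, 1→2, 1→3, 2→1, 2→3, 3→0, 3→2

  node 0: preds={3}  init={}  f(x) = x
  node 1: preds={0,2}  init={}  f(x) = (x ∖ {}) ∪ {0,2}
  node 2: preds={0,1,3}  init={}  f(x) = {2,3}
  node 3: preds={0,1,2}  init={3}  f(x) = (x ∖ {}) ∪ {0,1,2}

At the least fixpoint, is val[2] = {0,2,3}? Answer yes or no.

Iteration log — 10 steps:
  step 1. node 0  ⊔preds={3}  new={3}  old={}  +wl: 
  step 2. node 1  ⊔preds={3}  new={0,2,3}  old={}  +wl: 
  step 3. node 2  ⊔preds={0,2,3}  new={2,3}  old={}  +wl: 1
  step 4. node 3  ⊔preds={0,2,3}  new={0,1,2,3}  old={3}  +wl: 0,2
  step 5. node 1  ⊔preds={2,3}  new={0,2,3}  stable
  step 6. node 0  ⊔preds={0,1,2,3}  new={0,1,2,3}  old={3}  +wl: 1,3
  step 7. node 2  ⊔preds={0,1,2,3}  new={2,3}  stable
  step 8. node 1  ⊔preds={0,1,2,3}  new={0,1,2,3}  old={0,2,3}  +wl: 2
  step 9. node 3  ⊔preds={0,1,2,3}  new={0,1,2,3}  stable
  step 10. node 2  ⊔preds={0,1,2,3}  new={2,3}  stable

Least fixpoint reached:
  node 0: {0,1,2,3}
  node 1: {0,1,2,3}
  node 2: {2,3}
  node 3: {0,1,2,3}

no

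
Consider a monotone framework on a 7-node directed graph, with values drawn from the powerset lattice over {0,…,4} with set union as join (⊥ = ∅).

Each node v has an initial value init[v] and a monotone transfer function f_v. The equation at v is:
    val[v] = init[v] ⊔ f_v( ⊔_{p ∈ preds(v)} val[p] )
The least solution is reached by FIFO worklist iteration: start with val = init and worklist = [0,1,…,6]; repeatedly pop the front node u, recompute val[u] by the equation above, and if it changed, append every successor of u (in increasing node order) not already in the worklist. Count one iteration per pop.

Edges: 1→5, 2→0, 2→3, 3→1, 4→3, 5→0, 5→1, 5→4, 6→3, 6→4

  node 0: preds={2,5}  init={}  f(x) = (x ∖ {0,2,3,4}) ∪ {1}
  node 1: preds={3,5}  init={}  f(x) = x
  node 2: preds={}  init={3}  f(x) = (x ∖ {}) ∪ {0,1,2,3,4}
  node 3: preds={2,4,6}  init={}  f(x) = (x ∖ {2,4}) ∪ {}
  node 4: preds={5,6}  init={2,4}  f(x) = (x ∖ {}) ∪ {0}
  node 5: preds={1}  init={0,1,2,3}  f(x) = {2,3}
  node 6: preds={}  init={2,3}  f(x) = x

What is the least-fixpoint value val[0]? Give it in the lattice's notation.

{1}

Trace (10 dequeues):
  [1] u=0 | in {0,1,2,3} | out {1} | prev {} | push {}
  [2] u=1 | in {0,1,2,3} | out {0,1,2,3} | prev {} | push {}
  [3] u=2 | in {} | out {0,1,2,3,4} | prev {3} | push {0}
  [4] u=3 | in {0,1,2,3,4} | out {0,1,3} | prev {} | push {1}
  [5] u=4 | in {0,1,2,3} | out {0,1,2,3,4} | prev {2,4} | push {3}
  [6] u=5 | in {0,1,2,3} | out {0,1,2,3} | ==
  [7] u=6 | in {} | out {2,3} | ==
  [8] u=0 | in {0,1,2,3,4} | out {1} | ==
  [9] u=1 | in {0,1,2,3} | out {0,1,2,3} | ==
  [10] u=3 | in {0,1,2,3,4} | out {0,1,3} | ==

Converged values:
  [0] {1}
  [1] {0,1,2,3}
  [2] {0,1,2,3,4}
  [3] {0,1,3}
  [4] {0,1,2,3,4}
  [5] {0,1,2,3}
  [6] {2,3}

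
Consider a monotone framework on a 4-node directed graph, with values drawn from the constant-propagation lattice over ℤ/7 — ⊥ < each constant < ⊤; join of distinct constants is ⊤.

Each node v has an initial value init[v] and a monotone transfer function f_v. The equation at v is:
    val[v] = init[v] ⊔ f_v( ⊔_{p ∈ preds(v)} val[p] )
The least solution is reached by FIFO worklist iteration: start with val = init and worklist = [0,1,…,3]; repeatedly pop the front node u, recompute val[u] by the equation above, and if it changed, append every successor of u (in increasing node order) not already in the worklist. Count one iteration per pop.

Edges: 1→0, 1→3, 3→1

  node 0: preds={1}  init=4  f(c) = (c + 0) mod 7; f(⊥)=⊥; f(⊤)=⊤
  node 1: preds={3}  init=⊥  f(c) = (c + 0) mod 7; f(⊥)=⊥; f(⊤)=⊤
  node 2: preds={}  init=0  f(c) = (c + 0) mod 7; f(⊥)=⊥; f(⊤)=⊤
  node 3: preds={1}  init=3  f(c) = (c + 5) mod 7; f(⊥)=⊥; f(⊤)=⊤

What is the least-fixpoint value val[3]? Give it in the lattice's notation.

Iteration log — 8 steps:
  step 1. node 0  ⊔preds=⊥  new=4  stable
  step 2. node 1  ⊔preds=3  new=3  old=⊥  +wl: 0
  step 3. node 2  ⊔preds=⊥  new=0  stable
  step 4. node 3  ⊔preds=3  new=⊤  old=3  +wl: 1
  step 5. node 0  ⊔preds=3  new=⊤  old=4  +wl: 
  step 6. node 1  ⊔preds=⊤  new=⊤  old=3  +wl: 0,3
  step 7. node 0  ⊔preds=⊤  new=⊤  stable
  step 8. node 3  ⊔preds=⊤  new=⊤  stable

Least fixpoint reached:
  node 0: ⊤
  node 1: ⊤
  node 2: 0
  node 3: ⊤

⊤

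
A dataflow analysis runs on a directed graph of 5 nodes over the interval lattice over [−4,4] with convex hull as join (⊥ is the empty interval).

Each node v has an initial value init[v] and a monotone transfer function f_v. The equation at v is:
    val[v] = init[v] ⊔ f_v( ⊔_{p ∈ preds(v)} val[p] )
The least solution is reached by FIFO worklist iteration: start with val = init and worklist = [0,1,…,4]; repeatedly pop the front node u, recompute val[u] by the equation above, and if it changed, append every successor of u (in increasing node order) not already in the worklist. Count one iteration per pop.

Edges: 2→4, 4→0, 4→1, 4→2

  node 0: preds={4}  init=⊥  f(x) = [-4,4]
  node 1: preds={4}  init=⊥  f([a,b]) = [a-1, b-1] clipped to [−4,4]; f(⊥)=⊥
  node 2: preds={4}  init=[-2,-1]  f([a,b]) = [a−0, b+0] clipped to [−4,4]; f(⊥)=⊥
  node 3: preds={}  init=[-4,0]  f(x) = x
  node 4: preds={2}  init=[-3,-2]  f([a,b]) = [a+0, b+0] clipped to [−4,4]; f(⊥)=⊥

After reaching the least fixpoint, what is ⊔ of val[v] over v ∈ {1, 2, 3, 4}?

[-4,0]

Iteration log — 8 steps:
  step 1. node 0  ⊔preds=[-3,-2]  new=[-4,4]  old=⊥  +wl: 
  step 2. node 1  ⊔preds=[-3,-2]  new=[-4,-3]  old=⊥  +wl: 
  step 3. node 2  ⊔preds=[-3,-2]  new=[-3,-1]  old=[-2,-1]  +wl: 
  step 4. node 3  ⊔preds=⊥  new=[-4,0]  stable
  step 5. node 4  ⊔preds=[-3,-1]  new=[-3,-1]  old=[-3,-2]  +wl: 0,1,2
  step 6. node 0  ⊔preds=[-3,-1]  new=[-4,4]  stable
  step 7. node 1  ⊔preds=[-3,-1]  new=[-4,-2]  old=[-4,-3]  +wl: 
  step 8. node 2  ⊔preds=[-3,-1]  new=[-3,-1]  stable

Least fixpoint reached:
  node 0: [-4,4]
  node 1: [-4,-2]
  node 2: [-3,-1]
  node 3: [-4,0]
  node 4: [-3,-1]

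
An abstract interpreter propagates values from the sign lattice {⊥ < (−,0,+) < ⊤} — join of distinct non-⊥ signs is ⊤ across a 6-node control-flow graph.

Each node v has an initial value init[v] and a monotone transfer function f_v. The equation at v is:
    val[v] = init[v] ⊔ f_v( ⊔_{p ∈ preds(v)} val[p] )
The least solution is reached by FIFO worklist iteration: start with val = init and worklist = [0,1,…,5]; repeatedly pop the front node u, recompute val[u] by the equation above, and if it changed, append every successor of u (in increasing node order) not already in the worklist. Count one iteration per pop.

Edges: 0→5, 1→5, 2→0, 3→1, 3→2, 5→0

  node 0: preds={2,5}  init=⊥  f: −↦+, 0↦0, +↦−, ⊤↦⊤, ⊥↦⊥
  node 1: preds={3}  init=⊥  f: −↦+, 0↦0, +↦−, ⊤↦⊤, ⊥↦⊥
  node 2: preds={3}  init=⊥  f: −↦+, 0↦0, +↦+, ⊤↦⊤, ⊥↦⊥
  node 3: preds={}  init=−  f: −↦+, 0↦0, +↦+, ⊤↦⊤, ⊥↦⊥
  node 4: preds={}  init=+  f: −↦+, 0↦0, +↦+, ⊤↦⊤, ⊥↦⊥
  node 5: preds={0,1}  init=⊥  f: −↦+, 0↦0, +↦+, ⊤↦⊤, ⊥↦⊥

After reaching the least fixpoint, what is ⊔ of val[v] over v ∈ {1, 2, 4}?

Worklist (10 pops):
  #1 pop 0: in=⊥ → ⊥ (no change)
  #2 pop 1: in=− → + (was ⊥); enqueue []
  #3 pop 2: in=− → + (was ⊥); enqueue [0]
  #4 pop 3: in=⊥ → − (no change)
  #5 pop 4: in=⊥ → + (no change)
  #6 pop 5: in=+ → + (was ⊥); enqueue []
  #7 pop 0: in=+ → − (was ⊥); enqueue [5]
  #8 pop 5: in=⊤ → ⊤ (was +); enqueue [0]
  #9 pop 0: in=⊤ → ⊤ (was −); enqueue [5]
  #10 pop 5: in=⊤ → ⊤ (no change)

Fixpoint:
  val[0] = ⊤
  val[1] = +
  val[2] = +
  val[3] = −
  val[4] = +
  val[5] = ⊤

+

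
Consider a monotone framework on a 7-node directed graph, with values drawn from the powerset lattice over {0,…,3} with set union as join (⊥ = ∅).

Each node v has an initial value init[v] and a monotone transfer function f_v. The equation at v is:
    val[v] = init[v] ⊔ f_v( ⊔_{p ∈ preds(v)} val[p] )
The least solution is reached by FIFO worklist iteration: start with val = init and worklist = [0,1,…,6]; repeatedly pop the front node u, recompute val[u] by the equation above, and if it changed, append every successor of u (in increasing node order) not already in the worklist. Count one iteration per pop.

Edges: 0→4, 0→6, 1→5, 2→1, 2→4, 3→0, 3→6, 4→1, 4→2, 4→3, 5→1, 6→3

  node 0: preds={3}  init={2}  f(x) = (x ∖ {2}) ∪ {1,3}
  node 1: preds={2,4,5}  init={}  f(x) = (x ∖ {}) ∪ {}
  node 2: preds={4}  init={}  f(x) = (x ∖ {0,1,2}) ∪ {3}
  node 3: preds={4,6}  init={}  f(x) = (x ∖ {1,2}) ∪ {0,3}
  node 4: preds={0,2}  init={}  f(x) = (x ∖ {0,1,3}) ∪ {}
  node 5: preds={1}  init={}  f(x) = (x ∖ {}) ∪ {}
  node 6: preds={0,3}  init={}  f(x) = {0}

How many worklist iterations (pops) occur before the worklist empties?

15

Worklist (15 pops):
  #1 pop 0: in={} → {1,2,3} (was {2}); enqueue []
  #2 pop 1: in={} → {} (no change)
  #3 pop 2: in={} → {3} (was {}); enqueue [1]
  #4 pop 3: in={} → {0,3} (was {}); enqueue [0]
  #5 pop 4: in={1,2,3} → {2} (was {}); enqueue [2,3]
  #6 pop 5: in={} → {} (no change)
  #7 pop 6: in={0,1,2,3} → {0} (was {}); enqueue []
  #8 pop 1: in={2,3} → {2,3} (was {}); enqueue [5]
  #9 pop 0: in={0,3} → {0,1,2,3} (was {1,2,3}); enqueue [4,6]
  #10 pop 2: in={2} → {3} (no change)
  #11 pop 3: in={0,2} → {0,3} (no change)
  #12 pop 5: in={2,3} → {2,3} (was {}); enqueue [1]
  #13 pop 4: in={0,1,2,3} → {2} (no change)
  #14 pop 6: in={0,1,2,3} → {0} (no change)
  #15 pop 1: in={2,3} → {2,3} (no change)

Fixpoint:
  val[0] = {0,1,2,3}
  val[1] = {2,3}
  val[2] = {3}
  val[3] = {0,3}
  val[4] = {2}
  val[5] = {2,3}
  val[6] = {0}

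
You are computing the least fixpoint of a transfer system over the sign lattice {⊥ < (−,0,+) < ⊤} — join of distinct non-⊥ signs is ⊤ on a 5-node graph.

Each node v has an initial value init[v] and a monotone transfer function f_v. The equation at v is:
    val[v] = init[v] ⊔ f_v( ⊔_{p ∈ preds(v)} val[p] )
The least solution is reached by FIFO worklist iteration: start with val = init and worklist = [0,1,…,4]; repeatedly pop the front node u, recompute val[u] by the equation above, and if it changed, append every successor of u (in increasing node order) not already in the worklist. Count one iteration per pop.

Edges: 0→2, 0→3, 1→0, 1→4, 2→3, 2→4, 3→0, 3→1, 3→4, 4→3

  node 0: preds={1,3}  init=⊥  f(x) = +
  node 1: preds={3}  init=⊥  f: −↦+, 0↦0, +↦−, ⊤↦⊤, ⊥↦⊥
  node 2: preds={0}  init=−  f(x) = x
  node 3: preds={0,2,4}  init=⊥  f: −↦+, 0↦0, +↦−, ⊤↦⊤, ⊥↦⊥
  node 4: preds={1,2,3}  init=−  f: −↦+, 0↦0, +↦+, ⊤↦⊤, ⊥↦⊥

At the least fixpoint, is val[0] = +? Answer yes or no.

yes

Iteration log — 10 steps:
  step 1. node 0  ⊔preds=⊥  new=+  old=⊥  +wl: 
  step 2. node 1  ⊔preds=⊥  new=⊥  stable
  step 3. node 2  ⊔preds=+  new=⊤  old=−  +wl: 
  step 4. node 3  ⊔preds=⊤  new=⊤  old=⊥  +wl: 0,1
  step 5. node 4  ⊔preds=⊤  new=⊤  old=−  +wl: 3
  step 6. node 0  ⊔preds=⊤  new=+  stable
  step 7. node 1  ⊔preds=⊤  new=⊤  old=⊥  +wl: 0,4
  step 8. node 3  ⊔preds=⊤  new=⊤  stable
  step 9. node 0  ⊔preds=⊤  new=+  stable
  step 10. node 4  ⊔preds=⊤  new=⊤  stable

Least fixpoint reached:
  node 0: +
  node 1: ⊤
  node 2: ⊤
  node 3: ⊤
  node 4: ⊤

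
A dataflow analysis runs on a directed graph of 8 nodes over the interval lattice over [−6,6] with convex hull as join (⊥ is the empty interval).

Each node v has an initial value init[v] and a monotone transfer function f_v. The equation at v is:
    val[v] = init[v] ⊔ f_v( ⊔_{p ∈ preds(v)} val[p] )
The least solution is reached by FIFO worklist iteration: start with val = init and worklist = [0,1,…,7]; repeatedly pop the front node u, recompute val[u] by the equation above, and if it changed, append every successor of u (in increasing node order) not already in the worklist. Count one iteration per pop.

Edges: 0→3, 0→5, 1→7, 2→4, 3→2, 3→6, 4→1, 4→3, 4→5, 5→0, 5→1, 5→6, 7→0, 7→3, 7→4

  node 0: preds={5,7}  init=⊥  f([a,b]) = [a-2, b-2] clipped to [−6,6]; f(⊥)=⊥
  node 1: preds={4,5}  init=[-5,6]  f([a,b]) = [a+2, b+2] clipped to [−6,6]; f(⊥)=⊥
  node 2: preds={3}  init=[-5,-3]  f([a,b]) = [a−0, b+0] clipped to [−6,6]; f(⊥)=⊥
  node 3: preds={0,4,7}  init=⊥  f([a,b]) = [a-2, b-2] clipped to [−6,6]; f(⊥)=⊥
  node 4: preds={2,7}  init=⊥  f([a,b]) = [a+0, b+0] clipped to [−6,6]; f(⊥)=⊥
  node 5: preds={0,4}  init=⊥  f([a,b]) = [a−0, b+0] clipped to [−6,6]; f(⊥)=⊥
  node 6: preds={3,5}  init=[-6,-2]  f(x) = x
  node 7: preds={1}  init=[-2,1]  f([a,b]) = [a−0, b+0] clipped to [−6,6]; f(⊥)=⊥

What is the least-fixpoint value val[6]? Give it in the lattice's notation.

[-6,6]

Trace (21 dequeues):
  [1] u=0 | in [-2,1] | out [-4,-1] | prev ⊥ | push {}
  [2] u=1 | in ⊥ | out [-5,6] | ==
  [3] u=2 | in ⊥ | out [-5,-3] | ==
  [4] u=3 | in [-4,1] | out [-6,-1] | prev ⊥ | push {2}
  [5] u=4 | in [-5,1] | out [-5,1] | prev ⊥ | push {1,3}
  [6] u=5 | in [-5,1] | out [-5,1] | prev ⊥ | push {0}
  [7] u=6 | in [-6,1] | out [-6,1] | prev [-6,-2] | push {}
  [8] u=7 | in [-5,6] | out [-5,6] | prev [-2,1] | push {4}
  [9] u=2 | in [-6,-1] | out [-6,-1] | prev [-5,-3] | push {}
  [10] u=1 | in [-5,1] | out [-5,6] | ==
  [11] u=3 | in [-5,6] | out [-6,4] | prev [-6,-1] | push {2,6}
  [12] u=0 | in [-5,6] | out [-6,4] | prev [-4,-1] | push {3,5}
  [13] u=4 | in [-6,6] | out [-6,6] | prev [-5,1] | push {1}
  [14] u=2 | in [-6,4] | out [-6,4] | prev [-6,-1] | push {4}
  [15] u=6 | in [-6,4] | out [-6,4] | prev [-6,1] | push {}
  [16] u=3 | in [-6,6] | out [-6,4] | ==
  [17] u=5 | in [-6,6] | out [-6,6] | prev [-5,1] | push {0,6}
  [18] u=1 | in [-6,6] | out [-5,6] | ==
  [19] u=4 | in [-6,6] | out [-6,6] | ==
  [20] u=0 | in [-6,6] | out [-6,4] | ==
  [21] u=6 | in [-6,6] | out [-6,6] | prev [-6,4] | push {}

Converged values:
  [0] [-6,4]
  [1] [-5,6]
  [2] [-6,4]
  [3] [-6,4]
  [4] [-6,6]
  [5] [-6,6]
  [6] [-6,6]
  [7] [-5,6]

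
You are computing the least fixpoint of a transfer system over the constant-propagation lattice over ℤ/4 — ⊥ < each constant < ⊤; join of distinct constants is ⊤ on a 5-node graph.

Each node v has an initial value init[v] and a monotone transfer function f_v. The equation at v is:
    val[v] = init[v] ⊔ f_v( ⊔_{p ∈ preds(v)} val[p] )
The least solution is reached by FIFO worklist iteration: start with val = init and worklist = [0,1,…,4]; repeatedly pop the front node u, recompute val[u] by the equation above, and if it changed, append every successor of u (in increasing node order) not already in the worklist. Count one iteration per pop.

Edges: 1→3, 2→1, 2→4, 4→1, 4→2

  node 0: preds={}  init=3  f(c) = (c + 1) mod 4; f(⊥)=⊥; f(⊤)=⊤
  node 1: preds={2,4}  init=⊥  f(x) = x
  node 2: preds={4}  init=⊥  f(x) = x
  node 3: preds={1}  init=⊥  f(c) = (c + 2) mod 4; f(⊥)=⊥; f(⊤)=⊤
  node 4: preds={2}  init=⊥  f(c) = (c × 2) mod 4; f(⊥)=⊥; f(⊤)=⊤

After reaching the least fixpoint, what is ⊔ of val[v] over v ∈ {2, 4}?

⊥

Iteration log — 5 steps:
  step 1. node 0  ⊔preds=⊥  new=3  stable
  step 2. node 1  ⊔preds=⊥  new=⊥  stable
  step 3. node 2  ⊔preds=⊥  new=⊥  stable
  step 4. node 3  ⊔preds=⊥  new=⊥  stable
  step 5. node 4  ⊔preds=⊥  new=⊥  stable

Least fixpoint reached:
  node 0: 3
  node 1: ⊥
  node 2: ⊥
  node 3: ⊥
  node 4: ⊥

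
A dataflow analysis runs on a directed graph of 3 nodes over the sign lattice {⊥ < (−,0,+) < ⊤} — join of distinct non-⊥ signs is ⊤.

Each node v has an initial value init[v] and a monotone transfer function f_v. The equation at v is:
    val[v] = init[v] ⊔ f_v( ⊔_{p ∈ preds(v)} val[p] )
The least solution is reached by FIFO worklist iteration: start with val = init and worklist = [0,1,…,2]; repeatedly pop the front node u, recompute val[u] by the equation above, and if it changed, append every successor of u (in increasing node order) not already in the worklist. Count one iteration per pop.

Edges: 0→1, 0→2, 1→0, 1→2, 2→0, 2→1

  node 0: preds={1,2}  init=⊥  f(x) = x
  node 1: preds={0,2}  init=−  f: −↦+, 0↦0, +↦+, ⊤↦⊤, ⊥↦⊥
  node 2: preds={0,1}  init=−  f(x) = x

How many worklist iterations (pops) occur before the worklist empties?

6

Worklist (6 pops):
  #1 pop 0: in=− → − (was ⊥); enqueue []
  #2 pop 1: in=− → ⊤ (was −); enqueue [0]
  #3 pop 2: in=⊤ → ⊤ (was −); enqueue [1]
  #4 pop 0: in=⊤ → ⊤ (was −); enqueue [2]
  #5 pop 1: in=⊤ → ⊤ (no change)
  #6 pop 2: in=⊤ → ⊤ (no change)

Fixpoint:
  val[0] = ⊤
  val[1] = ⊤
  val[2] = ⊤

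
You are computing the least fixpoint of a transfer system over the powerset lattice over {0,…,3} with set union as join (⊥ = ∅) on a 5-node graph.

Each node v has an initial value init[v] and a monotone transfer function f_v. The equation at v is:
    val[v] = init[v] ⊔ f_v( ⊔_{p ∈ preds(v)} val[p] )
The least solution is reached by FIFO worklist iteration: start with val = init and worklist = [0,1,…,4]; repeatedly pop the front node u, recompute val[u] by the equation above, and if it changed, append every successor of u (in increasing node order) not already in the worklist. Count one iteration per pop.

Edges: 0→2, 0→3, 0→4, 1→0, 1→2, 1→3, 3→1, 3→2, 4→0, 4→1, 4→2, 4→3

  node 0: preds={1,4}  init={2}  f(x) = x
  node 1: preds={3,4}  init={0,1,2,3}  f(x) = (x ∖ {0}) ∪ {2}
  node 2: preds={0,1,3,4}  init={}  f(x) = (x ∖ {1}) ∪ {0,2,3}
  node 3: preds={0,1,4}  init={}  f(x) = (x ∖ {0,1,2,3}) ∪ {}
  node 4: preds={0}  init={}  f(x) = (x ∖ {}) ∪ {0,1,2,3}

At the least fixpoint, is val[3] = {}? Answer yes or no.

Iteration log — 9 steps:
  step 1. node 0  ⊔preds={0,1,2,3}  new={0,1,2,3}  old={2}  +wl: 
  step 2. node 1  ⊔preds={}  new={0,1,2,3}  stable
  step 3. node 2  ⊔preds={0,1,2,3}  new={0,2,3}  old={}  +wl: 
  step 4. node 3  ⊔preds={0,1,2,3}  new={}  stable
  step 5. node 4  ⊔preds={0,1,2,3}  new={0,1,2,3}  old={}  +wl: 0,1,2,3
  step 6. node 0  ⊔preds={0,1,2,3}  new={0,1,2,3}  stable
  step 7. node 1  ⊔preds={0,1,2,3}  new={0,1,2,3}  stable
  step 8. node 2  ⊔preds={0,1,2,3}  new={0,2,3}  stable
  step 9. node 3  ⊔preds={0,1,2,3}  new={}  stable

Least fixpoint reached:
  node 0: {0,1,2,3}
  node 1: {0,1,2,3}
  node 2: {0,2,3}
  node 3: {}
  node 4: {0,1,2,3}

yes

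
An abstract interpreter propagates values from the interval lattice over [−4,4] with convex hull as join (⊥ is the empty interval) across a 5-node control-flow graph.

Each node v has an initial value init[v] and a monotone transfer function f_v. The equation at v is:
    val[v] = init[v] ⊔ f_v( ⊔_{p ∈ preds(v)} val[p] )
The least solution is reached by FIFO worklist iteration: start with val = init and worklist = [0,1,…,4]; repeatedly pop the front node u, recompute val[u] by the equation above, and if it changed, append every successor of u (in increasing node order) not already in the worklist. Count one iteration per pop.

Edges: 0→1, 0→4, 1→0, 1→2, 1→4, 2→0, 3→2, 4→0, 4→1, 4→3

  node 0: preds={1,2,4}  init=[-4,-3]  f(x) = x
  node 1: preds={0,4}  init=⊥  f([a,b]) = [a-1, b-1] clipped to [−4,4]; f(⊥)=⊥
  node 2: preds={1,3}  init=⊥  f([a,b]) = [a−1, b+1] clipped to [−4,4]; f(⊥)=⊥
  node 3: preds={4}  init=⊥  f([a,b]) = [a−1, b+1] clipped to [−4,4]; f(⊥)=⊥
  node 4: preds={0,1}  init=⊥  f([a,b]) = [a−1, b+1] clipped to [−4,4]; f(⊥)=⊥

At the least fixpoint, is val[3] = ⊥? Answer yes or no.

no

Iteration log — 41 steps:
  step 1. node 0  ⊔preds=⊥  new=[-4,-3]  stable
  step 2. node 1  ⊔preds=[-4,-3]  new=[-4,-4]  old=⊥  +wl: 0
  step 3. node 2  ⊔preds=[-4,-4]  new=[-4,-3]  old=⊥  +wl: 
  step 4. node 3  ⊔preds=⊥  new=⊥  stable
  step 5. node 4  ⊔preds=[-4,-3]  new=[-4,-2]  old=⊥  +wl: 1,3
  step 6. node 0  ⊔preds=[-4,-2]  new=[-4,-2]  old=[-4,-3]  +wl: 4
  step 7. node 1  ⊔preds=[-4,-2]  new=[-4,-3]  old=[-4,-4]  +wl: 0,2
  step 8. node 3  ⊔preds=[-4,-2]  new=[-4,-1]  old=⊥  +wl: 
  step 9. node 4  ⊔preds=[-4,-2]  new=[-4,-1]  old=[-4,-2]  +wl: 1,3
  step 10. node 0  ⊔preds=[-4,-1]  new=[-4,-1]  old=[-4,-2]  +wl: 4
  step 11. node 2  ⊔preds=[-4,-1]  new=[-4,0]  old=[-4,-3]  +wl: 0
  step 12. node 1  ⊔preds=[-4,-1]  new=[-4,-2]  old=[-4,-3]  +wl: 2
  step 13. node 3  ⊔preds=[-4,-1]  new=[-4,0]  old=[-4,-1]  +wl: 
  step 14. node 4  ⊔preds=[-4,-1]  new=[-4,0]  old=[-4,-1]  +wl: 1,3
  step 15. node 0  ⊔preds=[-4,0]  new=[-4,0]  old=[-4,-1]  +wl: 4
  step 16. node 2  ⊔preds=[-4,0]  new=[-4,1]  old=[-4,0]  +wl: 0
  step 17. node 1  ⊔preds=[-4,0]  new=[-4,-1]  old=[-4,-2]  +wl: 2
  step 18. node 3  ⊔preds=[-4,0]  new=[-4,1]  old=[-4,0]  +wl: 
  step 19. node 4  ⊔preds=[-4,0]  new=[-4,1]  old=[-4,0]  +wl: 1,3
  step 20. node 0  ⊔preds=[-4,1]  new=[-4,1]  old=[-4,0]  +wl: 4
  step 21. node 2  ⊔preds=[-4,1]  new=[-4,2]  old=[-4,1]  +wl: 0
  step 22. node 1  ⊔preds=[-4,1]  new=[-4,0]  old=[-4,-1]  +wl: 2
  step 23. node 3  ⊔preds=[-4,1]  new=[-4,2]  old=[-4,1]  +wl: 
  step 24. node 4  ⊔preds=[-4,1]  new=[-4,2]  old=[-4,1]  +wl: 1,3
  step 25. node 0  ⊔preds=[-4,2]  new=[-4,2]  old=[-4,1]  +wl: 4
  step 26. node 2  ⊔preds=[-4,2]  new=[-4,3]  old=[-4,2]  +wl: 0
  step 27. node 1  ⊔preds=[-4,2]  new=[-4,1]  old=[-4,0]  +wl: 2
  step 28. node 3  ⊔preds=[-4,2]  new=[-4,3]  old=[-4,2]  +wl: 
  step 29. node 4  ⊔preds=[-4,2]  new=[-4,3]  old=[-4,2]  +wl: 1,3
  step 30. node 0  ⊔preds=[-4,3]  new=[-4,3]  old=[-4,2]  +wl: 4
  step 31. node 2  ⊔preds=[-4,3]  new=[-4,4]  old=[-4,3]  +wl: 0
  step 32. node 1  ⊔preds=[-4,3]  new=[-4,2]  old=[-4,1]  +wl: 2
  step 33. node 3  ⊔preds=[-4,3]  new=[-4,4]  old=[-4,3]  +wl: 
  step 34. node 4  ⊔preds=[-4,3]  new=[-4,4]  old=[-4,3]  +wl: 1,3
  step 35. node 0  ⊔preds=[-4,4]  new=[-4,4]  old=[-4,3]  +wl: 4
  step 36. node 2  ⊔preds=[-4,4]  new=[-4,4]  stable
  step 37. node 1  ⊔preds=[-4,4]  new=[-4,3]  old=[-4,2]  +wl: 0,2
  step 38. node 3  ⊔preds=[-4,4]  new=[-4,4]  stable
  step 39. node 4  ⊔preds=[-4,4]  new=[-4,4]  stable
  step 40. node 0  ⊔preds=[-4,4]  new=[-4,4]  stable
  step 41. node 2  ⊔preds=[-4,4]  new=[-4,4]  stable

Least fixpoint reached:
  node 0: [-4,4]
  node 1: [-4,3]
  node 2: [-4,4]
  node 3: [-4,4]
  node 4: [-4,4]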